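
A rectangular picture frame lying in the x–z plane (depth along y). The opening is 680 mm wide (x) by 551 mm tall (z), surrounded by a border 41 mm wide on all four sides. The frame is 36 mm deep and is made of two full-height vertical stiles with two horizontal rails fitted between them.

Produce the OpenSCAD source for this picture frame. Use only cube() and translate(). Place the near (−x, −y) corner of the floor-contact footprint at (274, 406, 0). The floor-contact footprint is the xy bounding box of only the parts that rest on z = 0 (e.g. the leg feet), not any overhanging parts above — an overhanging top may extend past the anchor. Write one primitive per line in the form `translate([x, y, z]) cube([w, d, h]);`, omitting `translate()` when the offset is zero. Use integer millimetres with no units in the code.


translate([274, 406, 0]) cube([41, 36, 633]);
translate([995, 406, 0]) cube([41, 36, 633]);
translate([315, 406, 0]) cube([680, 36, 41]);
translate([315, 406, 592]) cube([680, 36, 41]);


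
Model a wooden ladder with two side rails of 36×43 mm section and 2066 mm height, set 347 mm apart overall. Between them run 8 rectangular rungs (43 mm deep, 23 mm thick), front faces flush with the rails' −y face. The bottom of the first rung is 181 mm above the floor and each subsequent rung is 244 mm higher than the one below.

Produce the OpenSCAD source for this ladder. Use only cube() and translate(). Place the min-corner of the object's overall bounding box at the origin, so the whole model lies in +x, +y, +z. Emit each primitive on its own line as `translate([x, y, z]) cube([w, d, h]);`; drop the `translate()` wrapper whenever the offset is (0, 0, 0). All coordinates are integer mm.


cube([36, 43, 2066]);
translate([311, 0, 0]) cube([36, 43, 2066]);
translate([36, 0, 181]) cube([275, 43, 23]);
translate([36, 0, 425]) cube([275, 43, 23]);
translate([36, 0, 669]) cube([275, 43, 23]);
translate([36, 0, 913]) cube([275, 43, 23]);
translate([36, 0, 1157]) cube([275, 43, 23]);
translate([36, 0, 1401]) cube([275, 43, 23]);
translate([36, 0, 1645]) cube([275, 43, 23]);
translate([36, 0, 1889]) cube([275, 43, 23]);


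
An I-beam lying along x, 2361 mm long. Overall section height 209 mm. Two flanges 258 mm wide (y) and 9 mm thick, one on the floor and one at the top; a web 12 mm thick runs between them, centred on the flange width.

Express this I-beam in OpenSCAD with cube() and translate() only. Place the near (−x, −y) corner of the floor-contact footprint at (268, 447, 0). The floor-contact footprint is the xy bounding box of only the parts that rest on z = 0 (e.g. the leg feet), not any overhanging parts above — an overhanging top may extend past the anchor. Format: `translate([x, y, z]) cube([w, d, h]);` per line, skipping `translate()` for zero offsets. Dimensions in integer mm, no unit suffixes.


translate([268, 447, 0]) cube([2361, 258, 9]);
translate([268, 570, 9]) cube([2361, 12, 191]);
translate([268, 447, 200]) cube([2361, 258, 9]);


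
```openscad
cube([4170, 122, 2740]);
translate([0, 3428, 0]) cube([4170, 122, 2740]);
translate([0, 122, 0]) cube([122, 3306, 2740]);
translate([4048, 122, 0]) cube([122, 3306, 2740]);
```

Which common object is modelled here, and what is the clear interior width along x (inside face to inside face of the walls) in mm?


A house (or room) frame. The interior width is 3926 mm.

Four 2740 mm walls enclosing a rectangle with no floor or roof — a room or house frame. Outside width is 4170 mm and wall thickness is 122 mm, so the interior width is 4170 − 2 × 122 = 3926 mm.


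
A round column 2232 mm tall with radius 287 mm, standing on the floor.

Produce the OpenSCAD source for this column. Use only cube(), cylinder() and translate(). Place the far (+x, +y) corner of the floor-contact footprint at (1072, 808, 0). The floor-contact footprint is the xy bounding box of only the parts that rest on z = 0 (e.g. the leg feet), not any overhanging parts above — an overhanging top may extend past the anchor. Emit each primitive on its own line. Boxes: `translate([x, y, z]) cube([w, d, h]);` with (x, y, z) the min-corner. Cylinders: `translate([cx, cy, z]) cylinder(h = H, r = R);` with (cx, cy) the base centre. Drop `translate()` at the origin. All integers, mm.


translate([785, 521, 0]) cylinder(h = 2232, r = 287);


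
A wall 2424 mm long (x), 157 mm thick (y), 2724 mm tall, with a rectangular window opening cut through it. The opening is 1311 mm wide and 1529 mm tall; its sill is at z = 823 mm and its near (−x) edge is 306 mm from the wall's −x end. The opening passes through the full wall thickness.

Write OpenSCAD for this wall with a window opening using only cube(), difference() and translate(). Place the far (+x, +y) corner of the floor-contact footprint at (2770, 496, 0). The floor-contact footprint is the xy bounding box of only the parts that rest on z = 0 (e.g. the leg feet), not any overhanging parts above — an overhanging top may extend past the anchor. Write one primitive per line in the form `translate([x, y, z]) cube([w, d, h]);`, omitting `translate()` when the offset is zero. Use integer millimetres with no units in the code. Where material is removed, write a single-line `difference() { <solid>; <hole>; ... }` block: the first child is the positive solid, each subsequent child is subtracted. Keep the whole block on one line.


difference() { translate([346, 339, 0]) cube([2424, 157, 2724]); translate([652, 339, 823]) cube([1311, 157, 1529]); }


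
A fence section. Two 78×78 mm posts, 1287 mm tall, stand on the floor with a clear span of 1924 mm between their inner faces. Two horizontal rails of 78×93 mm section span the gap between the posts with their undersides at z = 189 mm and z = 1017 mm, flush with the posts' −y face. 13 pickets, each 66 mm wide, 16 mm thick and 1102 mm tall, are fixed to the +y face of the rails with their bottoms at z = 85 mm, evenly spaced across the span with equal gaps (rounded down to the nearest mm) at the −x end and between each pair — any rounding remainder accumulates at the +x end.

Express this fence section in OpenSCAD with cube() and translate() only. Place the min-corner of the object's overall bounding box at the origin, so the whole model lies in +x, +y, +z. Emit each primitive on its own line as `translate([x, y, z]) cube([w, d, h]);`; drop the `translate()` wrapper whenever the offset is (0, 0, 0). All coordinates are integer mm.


cube([78, 78, 1287]);
translate([2002, 0, 0]) cube([78, 78, 1287]);
translate([78, 0, 189]) cube([1924, 78, 93]);
translate([78, 0, 1017]) cube([1924, 78, 93]);
translate([154, 78, 85]) cube([66, 16, 1102]);
translate([296, 78, 85]) cube([66, 16, 1102]);
translate([438, 78, 85]) cube([66, 16, 1102]);
translate([580, 78, 85]) cube([66, 16, 1102]);
translate([722, 78, 85]) cube([66, 16, 1102]);
translate([864, 78, 85]) cube([66, 16, 1102]);
translate([1006, 78, 85]) cube([66, 16, 1102]);
translate([1148, 78, 85]) cube([66, 16, 1102]);
translate([1290, 78, 85]) cube([66, 16, 1102]);
translate([1432, 78, 85]) cube([66, 16, 1102]);
translate([1574, 78, 85]) cube([66, 16, 1102]);
translate([1716, 78, 85]) cube([66, 16, 1102]);
translate([1858, 78, 85]) cube([66, 16, 1102]);


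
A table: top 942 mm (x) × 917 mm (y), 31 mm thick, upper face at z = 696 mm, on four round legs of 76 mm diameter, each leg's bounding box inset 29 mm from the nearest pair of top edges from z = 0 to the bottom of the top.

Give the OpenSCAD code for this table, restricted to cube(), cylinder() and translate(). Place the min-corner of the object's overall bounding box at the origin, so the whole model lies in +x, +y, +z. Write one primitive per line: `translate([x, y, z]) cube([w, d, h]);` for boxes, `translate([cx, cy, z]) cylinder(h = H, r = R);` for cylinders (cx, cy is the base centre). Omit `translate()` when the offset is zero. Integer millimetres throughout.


translate([0, 0, 665]) cube([942, 917, 31]);
translate([67, 67, 0]) cylinder(h = 665, r = 38);
translate([875, 67, 0]) cylinder(h = 665, r = 38);
translate([67, 850, 0]) cylinder(h = 665, r = 38);
translate([875, 850, 0]) cylinder(h = 665, r = 38);


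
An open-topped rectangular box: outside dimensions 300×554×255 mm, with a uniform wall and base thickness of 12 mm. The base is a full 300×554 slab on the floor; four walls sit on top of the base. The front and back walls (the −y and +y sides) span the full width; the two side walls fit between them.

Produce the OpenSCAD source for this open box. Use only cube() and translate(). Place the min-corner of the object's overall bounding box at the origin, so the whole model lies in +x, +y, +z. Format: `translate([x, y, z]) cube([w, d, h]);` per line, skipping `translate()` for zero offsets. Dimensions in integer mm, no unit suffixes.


cube([300, 554, 12]);
translate([0, 0, 12]) cube([300, 12, 243]);
translate([0, 542, 12]) cube([300, 12, 243]);
translate([0, 12, 12]) cube([12, 530, 243]);
translate([288, 12, 12]) cube([12, 530, 243]);


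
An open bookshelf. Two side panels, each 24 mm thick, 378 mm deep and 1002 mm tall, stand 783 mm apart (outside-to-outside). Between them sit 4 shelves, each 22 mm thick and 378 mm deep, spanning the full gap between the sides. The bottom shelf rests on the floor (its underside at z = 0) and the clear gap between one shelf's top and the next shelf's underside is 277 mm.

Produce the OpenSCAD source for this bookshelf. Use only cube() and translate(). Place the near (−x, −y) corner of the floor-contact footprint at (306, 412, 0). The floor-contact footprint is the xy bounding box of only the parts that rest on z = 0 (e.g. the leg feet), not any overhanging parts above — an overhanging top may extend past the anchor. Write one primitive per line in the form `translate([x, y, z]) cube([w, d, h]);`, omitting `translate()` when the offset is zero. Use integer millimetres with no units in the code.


translate([306, 412, 0]) cube([24, 378, 1002]);
translate([1065, 412, 0]) cube([24, 378, 1002]);
translate([330, 412, 0]) cube([735, 378, 22]);
translate([330, 412, 299]) cube([735, 378, 22]);
translate([330, 412, 598]) cube([735, 378, 22]);
translate([330, 412, 897]) cube([735, 378, 22]);


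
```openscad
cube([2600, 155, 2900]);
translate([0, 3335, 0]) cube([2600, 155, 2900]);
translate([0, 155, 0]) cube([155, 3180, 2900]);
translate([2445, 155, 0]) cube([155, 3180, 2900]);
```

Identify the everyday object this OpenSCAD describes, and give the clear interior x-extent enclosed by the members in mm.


A house (or room) frame. The interior width is 2290 mm.

Four 2900 mm walls enclosing a rectangle with no floor or roof — a room or house frame. Outside width is 2600 mm and wall thickness is 155 mm, so the interior width is 2600 − 2 × 155 = 2290 mm.


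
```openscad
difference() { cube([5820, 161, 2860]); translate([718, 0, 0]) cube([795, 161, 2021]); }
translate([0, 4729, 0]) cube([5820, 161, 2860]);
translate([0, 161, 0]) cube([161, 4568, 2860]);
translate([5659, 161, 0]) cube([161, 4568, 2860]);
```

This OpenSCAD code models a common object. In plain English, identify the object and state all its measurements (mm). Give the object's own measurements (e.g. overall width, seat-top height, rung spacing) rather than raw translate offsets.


A single room: four walls, each 2860 mm tall and 161 mm thick, enclosing an outside footprint 5820×4890 mm (x × y), no floor or roof. The front and back walls (−y and +y sides) run the full x-width; the side walls fit between their inner faces. A door opening 795 mm wide and 2021 mm tall is cut through the front wall from the floor up, its −x edge 718 mm from the wall's −x end.


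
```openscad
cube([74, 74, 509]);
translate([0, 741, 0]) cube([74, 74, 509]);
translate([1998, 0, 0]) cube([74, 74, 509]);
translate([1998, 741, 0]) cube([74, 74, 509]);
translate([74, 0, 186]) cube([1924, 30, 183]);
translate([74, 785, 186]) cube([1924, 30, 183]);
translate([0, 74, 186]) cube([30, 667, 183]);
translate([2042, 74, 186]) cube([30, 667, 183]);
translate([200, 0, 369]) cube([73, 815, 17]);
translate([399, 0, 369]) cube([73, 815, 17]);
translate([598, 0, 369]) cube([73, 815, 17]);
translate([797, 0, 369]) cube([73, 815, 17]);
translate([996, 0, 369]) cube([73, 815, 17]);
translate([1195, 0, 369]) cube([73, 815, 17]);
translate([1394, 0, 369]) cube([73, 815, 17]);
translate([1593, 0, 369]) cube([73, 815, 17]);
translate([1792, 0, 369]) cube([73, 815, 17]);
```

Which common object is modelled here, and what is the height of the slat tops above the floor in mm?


A bed frame. The slat-top height is 386 mm.

Four posts, four rails, and a row of slats — a bed frame. Slats sit on the rails at z = 186 + 183 = 369; with slat thickness 17, the top is 386 mm.


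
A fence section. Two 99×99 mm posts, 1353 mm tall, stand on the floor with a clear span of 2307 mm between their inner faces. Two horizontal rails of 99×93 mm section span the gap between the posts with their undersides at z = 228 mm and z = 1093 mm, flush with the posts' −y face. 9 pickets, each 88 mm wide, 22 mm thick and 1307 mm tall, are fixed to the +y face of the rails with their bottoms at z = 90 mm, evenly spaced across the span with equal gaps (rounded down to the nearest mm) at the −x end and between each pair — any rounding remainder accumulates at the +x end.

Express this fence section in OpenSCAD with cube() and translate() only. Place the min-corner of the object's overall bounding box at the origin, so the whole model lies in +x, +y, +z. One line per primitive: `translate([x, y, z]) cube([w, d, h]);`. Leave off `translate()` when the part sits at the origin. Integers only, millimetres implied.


cube([99, 99, 1353]);
translate([2406, 0, 0]) cube([99, 99, 1353]);
translate([99, 0, 228]) cube([2307, 99, 93]);
translate([99, 0, 1093]) cube([2307, 99, 93]);
translate([250, 99, 90]) cube([88, 22, 1307]);
translate([489, 99, 90]) cube([88, 22, 1307]);
translate([728, 99, 90]) cube([88, 22, 1307]);
translate([967, 99, 90]) cube([88, 22, 1307]);
translate([1206, 99, 90]) cube([88, 22, 1307]);
translate([1445, 99, 90]) cube([88, 22, 1307]);
translate([1684, 99, 90]) cube([88, 22, 1307]);
translate([1923, 99, 90]) cube([88, 22, 1307]);
translate([2162, 99, 90]) cube([88, 22, 1307]);


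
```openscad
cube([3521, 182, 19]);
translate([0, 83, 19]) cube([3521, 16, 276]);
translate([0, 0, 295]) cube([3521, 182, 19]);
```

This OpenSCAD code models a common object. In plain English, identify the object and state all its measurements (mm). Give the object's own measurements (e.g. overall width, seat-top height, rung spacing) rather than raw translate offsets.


An I-beam lying along x, 3521 mm long. Overall section height 314 mm. Two flanges 182 mm wide (y) and 19 mm thick, one on the floor and one at the top; a web 16 mm thick runs between them, centred on the flange width.


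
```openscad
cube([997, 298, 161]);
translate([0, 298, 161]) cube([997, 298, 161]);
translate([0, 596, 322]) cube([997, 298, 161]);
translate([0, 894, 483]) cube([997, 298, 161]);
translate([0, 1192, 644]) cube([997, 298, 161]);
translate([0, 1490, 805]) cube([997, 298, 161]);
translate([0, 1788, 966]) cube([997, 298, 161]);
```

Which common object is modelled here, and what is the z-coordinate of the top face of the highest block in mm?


A staircase. The total rise is 1127 mm.

7 identical blocks, each offset up and back from the previous — a staircase. Each step is 161 mm tall and there are 7 of them, so the total rise is 7 × 161 = 1127 mm.


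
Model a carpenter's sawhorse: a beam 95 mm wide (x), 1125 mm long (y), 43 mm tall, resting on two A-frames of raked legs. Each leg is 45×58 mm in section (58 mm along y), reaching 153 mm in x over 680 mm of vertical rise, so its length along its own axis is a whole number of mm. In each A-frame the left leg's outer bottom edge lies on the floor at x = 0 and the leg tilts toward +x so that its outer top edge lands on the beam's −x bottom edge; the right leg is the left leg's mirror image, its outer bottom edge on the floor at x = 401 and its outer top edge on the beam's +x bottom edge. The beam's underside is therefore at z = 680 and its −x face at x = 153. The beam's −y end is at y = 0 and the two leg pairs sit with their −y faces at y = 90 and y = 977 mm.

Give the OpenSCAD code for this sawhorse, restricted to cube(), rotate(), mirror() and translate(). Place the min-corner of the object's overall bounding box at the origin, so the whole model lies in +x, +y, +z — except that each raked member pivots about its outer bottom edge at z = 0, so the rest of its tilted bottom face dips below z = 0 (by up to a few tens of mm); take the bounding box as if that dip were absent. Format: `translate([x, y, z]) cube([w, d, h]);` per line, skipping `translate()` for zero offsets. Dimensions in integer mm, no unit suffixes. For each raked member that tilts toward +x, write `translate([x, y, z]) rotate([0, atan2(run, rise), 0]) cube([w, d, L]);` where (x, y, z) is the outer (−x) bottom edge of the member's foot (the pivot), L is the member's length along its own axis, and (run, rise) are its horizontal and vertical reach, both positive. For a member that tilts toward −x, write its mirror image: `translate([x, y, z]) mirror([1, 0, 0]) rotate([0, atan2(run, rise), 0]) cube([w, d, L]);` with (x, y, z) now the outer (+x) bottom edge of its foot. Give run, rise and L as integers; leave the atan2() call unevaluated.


translate([153, 0, 680]) cube([95, 1125, 43]);
translate([0, 90, 0]) rotate([0, atan2(153, 680), 0]) cube([45, 58, 697]);
translate([401, 90, 0]) mirror([1, 0, 0]) rotate([0, atan2(153, 680), 0]) cube([45, 58, 697]);
translate([0, 977, 0]) rotate([0, atan2(153, 680), 0]) cube([45, 58, 697]);
translate([401, 977, 0]) mirror([1, 0, 0]) rotate([0, atan2(153, 680), 0]) cube([45, 58, 697]);


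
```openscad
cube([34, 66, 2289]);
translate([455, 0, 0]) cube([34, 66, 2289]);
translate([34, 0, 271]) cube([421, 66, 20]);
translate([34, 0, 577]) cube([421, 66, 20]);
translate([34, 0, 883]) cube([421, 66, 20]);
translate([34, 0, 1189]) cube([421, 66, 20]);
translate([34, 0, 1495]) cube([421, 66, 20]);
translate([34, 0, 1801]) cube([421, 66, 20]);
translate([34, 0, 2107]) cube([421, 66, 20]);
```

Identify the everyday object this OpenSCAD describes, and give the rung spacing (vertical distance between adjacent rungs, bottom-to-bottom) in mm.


A ladder. The rung spacing is 306 mm.

Two tall 34×66 posts with 7 short bars between them — a ladder. Adjacent rungs sit at z = 271 and z = 577, so the spacing is 577 − 271 = 306 mm.


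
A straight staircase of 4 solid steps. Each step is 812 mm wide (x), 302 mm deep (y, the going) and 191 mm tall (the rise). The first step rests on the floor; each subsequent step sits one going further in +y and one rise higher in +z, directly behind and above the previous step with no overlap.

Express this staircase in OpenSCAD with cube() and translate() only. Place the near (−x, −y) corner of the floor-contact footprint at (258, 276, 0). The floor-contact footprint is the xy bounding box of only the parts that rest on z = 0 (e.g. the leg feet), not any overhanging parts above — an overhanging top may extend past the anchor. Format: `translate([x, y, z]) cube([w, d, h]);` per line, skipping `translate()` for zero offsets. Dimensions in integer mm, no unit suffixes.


translate([258, 276, 0]) cube([812, 302, 191]);
translate([258, 578, 191]) cube([812, 302, 191]);
translate([258, 880, 382]) cube([812, 302, 191]);
translate([258, 1182, 573]) cube([812, 302, 191]);


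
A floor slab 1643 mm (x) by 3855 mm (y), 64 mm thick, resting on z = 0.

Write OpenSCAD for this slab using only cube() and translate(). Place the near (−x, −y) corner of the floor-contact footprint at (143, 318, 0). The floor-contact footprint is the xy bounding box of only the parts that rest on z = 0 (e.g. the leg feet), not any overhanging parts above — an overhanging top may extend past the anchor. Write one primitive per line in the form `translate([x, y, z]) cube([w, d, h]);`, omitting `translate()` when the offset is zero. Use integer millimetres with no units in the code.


translate([143, 318, 0]) cube([1643, 3855, 64]);


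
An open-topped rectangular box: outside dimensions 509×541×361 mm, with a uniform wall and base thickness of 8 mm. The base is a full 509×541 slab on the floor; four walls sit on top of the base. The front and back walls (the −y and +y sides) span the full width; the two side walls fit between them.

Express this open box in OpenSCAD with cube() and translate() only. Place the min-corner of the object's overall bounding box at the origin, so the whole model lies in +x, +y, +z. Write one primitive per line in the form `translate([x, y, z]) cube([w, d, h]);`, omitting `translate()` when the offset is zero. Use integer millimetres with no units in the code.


cube([509, 541, 8]);
translate([0, 0, 8]) cube([509, 8, 353]);
translate([0, 533, 8]) cube([509, 8, 353]);
translate([0, 8, 8]) cube([8, 525, 353]);
translate([501, 8, 8]) cube([8, 525, 353]);


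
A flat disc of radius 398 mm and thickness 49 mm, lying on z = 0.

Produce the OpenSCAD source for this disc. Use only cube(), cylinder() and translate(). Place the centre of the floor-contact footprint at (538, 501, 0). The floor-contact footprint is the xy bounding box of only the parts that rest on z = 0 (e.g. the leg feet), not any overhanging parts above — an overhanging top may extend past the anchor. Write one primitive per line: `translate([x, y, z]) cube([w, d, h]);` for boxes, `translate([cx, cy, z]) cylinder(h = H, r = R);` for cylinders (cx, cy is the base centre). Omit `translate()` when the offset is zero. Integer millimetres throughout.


translate([538, 501, 0]) cylinder(h = 49, r = 398);


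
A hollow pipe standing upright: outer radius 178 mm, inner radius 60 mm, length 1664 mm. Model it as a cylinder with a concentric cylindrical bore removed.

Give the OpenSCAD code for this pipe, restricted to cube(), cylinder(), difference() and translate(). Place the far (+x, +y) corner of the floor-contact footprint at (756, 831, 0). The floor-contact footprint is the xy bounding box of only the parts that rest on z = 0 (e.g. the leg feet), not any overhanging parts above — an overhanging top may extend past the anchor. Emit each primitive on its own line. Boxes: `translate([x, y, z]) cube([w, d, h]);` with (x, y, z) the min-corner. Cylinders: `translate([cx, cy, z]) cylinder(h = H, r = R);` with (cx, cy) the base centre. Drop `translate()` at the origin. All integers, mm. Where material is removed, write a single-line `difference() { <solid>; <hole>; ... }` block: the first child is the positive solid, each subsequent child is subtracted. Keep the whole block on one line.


difference() { translate([578, 653, 0]) cylinder(h = 1664, r = 178); translate([578, 653, 0]) cylinder(h = 1664, r = 60); }


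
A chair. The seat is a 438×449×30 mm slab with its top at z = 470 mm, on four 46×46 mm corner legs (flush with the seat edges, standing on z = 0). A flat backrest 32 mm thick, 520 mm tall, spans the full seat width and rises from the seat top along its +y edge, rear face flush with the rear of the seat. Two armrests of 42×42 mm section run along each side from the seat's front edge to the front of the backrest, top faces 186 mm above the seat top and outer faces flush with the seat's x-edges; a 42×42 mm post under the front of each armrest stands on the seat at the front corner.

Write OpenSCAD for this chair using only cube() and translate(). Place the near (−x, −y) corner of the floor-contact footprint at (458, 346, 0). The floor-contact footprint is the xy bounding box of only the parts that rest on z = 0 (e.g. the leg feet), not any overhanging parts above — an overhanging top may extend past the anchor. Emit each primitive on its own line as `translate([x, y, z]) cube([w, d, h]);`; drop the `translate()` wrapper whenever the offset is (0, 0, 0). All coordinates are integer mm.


translate([458, 346, 440]) cube([438, 449, 30]);
translate([458, 346, 0]) cube([46, 46, 440]);
translate([850, 346, 0]) cube([46, 46, 440]);
translate([458, 749, 0]) cube([46, 46, 440]);
translate([850, 749, 0]) cube([46, 46, 440]);
translate([458, 763, 470]) cube([438, 32, 520]);
translate([458, 346, 614]) cube([42, 417, 42]);
translate([854, 346, 614]) cube([42, 417, 42]);
translate([458, 346, 470]) cube([42, 42, 144]);
translate([854, 346, 470]) cube([42, 42, 144]);


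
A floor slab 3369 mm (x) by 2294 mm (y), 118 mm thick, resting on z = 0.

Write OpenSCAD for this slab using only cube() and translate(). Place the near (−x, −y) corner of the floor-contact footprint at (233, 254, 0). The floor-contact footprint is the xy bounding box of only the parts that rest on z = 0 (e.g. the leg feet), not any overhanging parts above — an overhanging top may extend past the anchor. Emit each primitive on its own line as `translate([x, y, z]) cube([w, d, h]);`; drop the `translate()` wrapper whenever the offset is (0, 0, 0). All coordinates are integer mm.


translate([233, 254, 0]) cube([3369, 2294, 118]);


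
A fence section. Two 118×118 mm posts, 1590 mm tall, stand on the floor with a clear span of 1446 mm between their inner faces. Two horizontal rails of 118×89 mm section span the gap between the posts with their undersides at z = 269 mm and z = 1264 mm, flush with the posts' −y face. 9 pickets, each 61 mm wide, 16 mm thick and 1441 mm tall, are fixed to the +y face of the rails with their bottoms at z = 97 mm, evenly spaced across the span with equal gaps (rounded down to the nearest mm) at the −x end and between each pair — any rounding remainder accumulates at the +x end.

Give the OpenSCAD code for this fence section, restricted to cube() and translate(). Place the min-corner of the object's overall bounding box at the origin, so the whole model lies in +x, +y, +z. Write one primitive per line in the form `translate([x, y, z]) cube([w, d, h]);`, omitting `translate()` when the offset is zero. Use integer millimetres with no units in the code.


cube([118, 118, 1590]);
translate([1564, 0, 0]) cube([118, 118, 1590]);
translate([118, 0, 269]) cube([1446, 118, 89]);
translate([118, 0, 1264]) cube([1446, 118, 89]);
translate([207, 118, 97]) cube([61, 16, 1441]);
translate([357, 118, 97]) cube([61, 16, 1441]);
translate([507, 118, 97]) cube([61, 16, 1441]);
translate([657, 118, 97]) cube([61, 16, 1441]);
translate([807, 118, 97]) cube([61, 16, 1441]);
translate([957, 118, 97]) cube([61, 16, 1441]);
translate([1107, 118, 97]) cube([61, 16, 1441]);
translate([1257, 118, 97]) cube([61, 16, 1441]);
translate([1407, 118, 97]) cube([61, 16, 1441]);


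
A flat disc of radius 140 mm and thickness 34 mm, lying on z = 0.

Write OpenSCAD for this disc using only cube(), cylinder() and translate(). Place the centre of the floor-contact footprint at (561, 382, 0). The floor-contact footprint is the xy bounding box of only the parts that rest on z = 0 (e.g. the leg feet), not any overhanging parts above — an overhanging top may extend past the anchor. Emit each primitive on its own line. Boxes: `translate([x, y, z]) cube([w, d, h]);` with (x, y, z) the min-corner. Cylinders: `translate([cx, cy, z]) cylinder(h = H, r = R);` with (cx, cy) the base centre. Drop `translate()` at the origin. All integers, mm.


translate([561, 382, 0]) cylinder(h = 34, r = 140);


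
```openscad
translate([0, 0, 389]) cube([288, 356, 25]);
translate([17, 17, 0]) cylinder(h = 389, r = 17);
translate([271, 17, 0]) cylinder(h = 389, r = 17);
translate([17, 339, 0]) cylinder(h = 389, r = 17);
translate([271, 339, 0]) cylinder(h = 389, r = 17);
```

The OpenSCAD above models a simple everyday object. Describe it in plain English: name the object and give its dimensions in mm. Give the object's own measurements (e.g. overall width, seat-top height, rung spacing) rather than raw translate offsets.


A simple wooden stool: a rectangular seat 288 mm (x) by 356 mm (y), 25 mm thick, top face at z = 414 mm, on four round legs, each 34 mm in diameter. The legs rest on z = 0, each leg's axis is inset half a diameter from the nearest pair of seat edges (so the leg's bounding box is flush with the corner).


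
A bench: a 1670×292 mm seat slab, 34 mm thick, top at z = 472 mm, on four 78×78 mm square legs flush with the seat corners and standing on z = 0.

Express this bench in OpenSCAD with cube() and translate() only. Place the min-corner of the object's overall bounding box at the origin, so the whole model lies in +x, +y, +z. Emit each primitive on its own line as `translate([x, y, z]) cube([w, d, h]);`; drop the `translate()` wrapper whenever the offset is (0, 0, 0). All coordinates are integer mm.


translate([0, 0, 438]) cube([1670, 292, 34]);
cube([78, 78, 438]);
translate([0, 214, 0]) cube([78, 78, 438]);
translate([1592, 0, 0]) cube([78, 78, 438]);
translate([1592, 214, 0]) cube([78, 78, 438]);


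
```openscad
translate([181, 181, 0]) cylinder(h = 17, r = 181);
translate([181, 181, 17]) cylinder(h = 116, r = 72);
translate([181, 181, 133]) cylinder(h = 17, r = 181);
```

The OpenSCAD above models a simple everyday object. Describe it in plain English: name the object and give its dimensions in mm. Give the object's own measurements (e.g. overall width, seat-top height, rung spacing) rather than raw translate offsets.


A spool: two coaxial disc flanges of radius 181 mm and thickness 17 mm, joined by a core cylinder of radius 72 mm and height 116 mm. The lower flange rests on z = 0 and the three cylinders share a vertical axis.


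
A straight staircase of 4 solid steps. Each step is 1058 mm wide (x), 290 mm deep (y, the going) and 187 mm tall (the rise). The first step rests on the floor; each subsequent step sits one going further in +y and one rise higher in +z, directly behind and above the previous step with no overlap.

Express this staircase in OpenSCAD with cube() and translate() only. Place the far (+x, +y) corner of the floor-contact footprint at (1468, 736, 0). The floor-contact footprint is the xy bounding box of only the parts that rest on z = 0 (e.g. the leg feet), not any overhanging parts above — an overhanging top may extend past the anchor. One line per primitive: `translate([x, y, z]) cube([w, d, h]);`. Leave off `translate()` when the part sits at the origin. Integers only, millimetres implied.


translate([410, 446, 0]) cube([1058, 290, 187]);
translate([410, 736, 187]) cube([1058, 290, 187]);
translate([410, 1026, 374]) cube([1058, 290, 187]);
translate([410, 1316, 561]) cube([1058, 290, 187]);


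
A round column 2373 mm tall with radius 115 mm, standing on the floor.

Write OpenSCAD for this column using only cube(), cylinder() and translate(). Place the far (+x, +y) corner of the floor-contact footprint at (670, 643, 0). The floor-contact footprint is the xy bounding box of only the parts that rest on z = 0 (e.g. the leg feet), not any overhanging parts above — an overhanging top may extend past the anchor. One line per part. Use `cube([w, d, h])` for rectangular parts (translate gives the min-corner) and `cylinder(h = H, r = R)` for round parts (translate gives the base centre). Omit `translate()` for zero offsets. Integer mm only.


translate([555, 528, 0]) cylinder(h = 2373, r = 115);


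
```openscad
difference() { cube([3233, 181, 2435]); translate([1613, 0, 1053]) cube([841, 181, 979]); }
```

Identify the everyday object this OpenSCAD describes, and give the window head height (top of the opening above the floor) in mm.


A wall with a window opening. The window head height is 2032 mm.

A wall with a rectangular opening subtracted — a window. Sill at z = 1053, opening 979 mm tall, so the head is at 1053 + 979 = 2032 mm.


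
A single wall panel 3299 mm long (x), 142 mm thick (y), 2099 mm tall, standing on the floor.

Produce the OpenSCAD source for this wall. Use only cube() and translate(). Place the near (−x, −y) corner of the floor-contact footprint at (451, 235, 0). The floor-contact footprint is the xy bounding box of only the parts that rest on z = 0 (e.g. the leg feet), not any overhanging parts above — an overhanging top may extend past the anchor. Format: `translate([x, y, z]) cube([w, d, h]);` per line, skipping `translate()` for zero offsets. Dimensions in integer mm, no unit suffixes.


translate([451, 235, 0]) cube([3299, 142, 2099]);


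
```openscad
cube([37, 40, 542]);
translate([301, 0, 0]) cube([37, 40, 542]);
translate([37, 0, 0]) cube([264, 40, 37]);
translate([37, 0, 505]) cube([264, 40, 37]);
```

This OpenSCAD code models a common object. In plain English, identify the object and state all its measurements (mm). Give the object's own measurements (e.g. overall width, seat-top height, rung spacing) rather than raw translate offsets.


A rectangular picture frame lying in the x–z plane (depth along y). The opening is 264 mm wide (x) by 468 mm tall (z), surrounded by a border 37 mm wide on all four sides. The frame is 40 mm deep and is made of two full-height vertical stiles with two horizontal rails fitted between them.


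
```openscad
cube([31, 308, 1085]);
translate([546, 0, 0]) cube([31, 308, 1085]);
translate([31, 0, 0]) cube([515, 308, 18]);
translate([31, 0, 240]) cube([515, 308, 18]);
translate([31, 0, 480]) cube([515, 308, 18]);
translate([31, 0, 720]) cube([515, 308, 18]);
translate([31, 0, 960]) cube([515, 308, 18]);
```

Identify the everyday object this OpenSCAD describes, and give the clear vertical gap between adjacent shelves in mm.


A bookshelf. The clear shelf gap is 222 mm.

Two tall side panels with 5 horizontal boards between them — a bookshelf. The first two shelf undersides are at z = 0 and z = 240; with shelf thickness 18, the clear gap is 240 − 0 − 18 = 222 mm.


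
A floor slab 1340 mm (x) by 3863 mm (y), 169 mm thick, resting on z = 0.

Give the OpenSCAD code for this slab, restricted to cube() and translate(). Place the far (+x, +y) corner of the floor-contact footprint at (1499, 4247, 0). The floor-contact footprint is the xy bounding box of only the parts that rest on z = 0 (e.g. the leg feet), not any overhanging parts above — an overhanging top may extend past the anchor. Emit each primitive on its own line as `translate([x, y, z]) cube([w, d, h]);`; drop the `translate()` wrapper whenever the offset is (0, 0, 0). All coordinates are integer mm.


translate([159, 384, 0]) cube([1340, 3863, 169]);


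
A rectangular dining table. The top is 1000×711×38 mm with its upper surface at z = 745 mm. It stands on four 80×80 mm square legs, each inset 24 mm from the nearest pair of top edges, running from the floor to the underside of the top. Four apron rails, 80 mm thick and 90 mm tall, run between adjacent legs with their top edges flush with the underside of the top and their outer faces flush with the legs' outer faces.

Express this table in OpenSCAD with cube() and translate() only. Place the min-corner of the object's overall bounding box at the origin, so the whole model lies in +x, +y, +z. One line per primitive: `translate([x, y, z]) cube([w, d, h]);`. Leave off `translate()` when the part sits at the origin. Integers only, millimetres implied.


// leg_h = 745 - 38 = 707
// apron z = 707 - 90 = 617
translate([0, 0, 707]) cube([1000, 711, 38]);
translate([24, 24, 0]) cube([80, 80, 707]);
translate([896, 24, 0]) cube([80, 80, 707]);
translate([24, 607, 0]) cube([80, 80, 707]);
translate([896, 607, 0]) cube([80, 80, 707]);
translate([104, 24, 617]) cube([792, 80, 90]);
translate([104, 607, 617]) cube([792, 80, 90]);
translate([24, 104, 617]) cube([80, 503, 90]);
translate([896, 104, 617]) cube([80, 503, 90]);


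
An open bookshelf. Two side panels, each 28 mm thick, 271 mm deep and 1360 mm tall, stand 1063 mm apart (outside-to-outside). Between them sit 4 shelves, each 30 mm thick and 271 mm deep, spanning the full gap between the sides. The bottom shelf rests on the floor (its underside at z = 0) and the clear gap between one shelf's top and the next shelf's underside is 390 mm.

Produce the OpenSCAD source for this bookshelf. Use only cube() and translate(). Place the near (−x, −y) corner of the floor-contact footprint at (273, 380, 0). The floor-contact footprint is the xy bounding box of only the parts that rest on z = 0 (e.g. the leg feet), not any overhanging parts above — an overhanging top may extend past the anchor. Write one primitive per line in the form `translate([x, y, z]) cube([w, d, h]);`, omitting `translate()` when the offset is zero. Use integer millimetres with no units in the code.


translate([273, 380, 0]) cube([28, 271, 1360]);
translate([1308, 380, 0]) cube([28, 271, 1360]);
translate([301, 380, 0]) cube([1007, 271, 30]);
translate([301, 380, 420]) cube([1007, 271, 30]);
translate([301, 380, 840]) cube([1007, 271, 30]);
translate([301, 380, 1260]) cube([1007, 271, 30]);


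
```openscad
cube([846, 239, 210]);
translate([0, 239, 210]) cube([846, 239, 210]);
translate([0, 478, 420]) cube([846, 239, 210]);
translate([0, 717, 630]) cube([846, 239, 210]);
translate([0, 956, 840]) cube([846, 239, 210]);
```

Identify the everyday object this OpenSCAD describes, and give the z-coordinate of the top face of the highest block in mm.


A staircase. The total rise is 1050 mm.

5 identical blocks, each offset up and back from the previous — a staircase. Each step is 210 mm tall and there are 5 of them, so the total rise is 5 × 210 = 1050 mm.


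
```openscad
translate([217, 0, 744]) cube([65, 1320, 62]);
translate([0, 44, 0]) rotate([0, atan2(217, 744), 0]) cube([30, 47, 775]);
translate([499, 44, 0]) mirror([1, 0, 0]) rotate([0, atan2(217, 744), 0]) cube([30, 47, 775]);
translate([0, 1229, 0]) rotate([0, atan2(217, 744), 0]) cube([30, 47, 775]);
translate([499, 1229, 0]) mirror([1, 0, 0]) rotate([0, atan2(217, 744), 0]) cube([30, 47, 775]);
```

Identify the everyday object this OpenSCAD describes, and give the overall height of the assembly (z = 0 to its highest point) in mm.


A sawhorse. The overall height is 806 mm.

A beam across two mirrored pairs of raked legs — a sawhorse. The beam's underside is at z = 744 (matching the legs' vertical rise in atan2(217, 744)) and the beam is 62 mm tall, so its top is at 744 + 62 = 806 mm. The raked legs top out at the beam's underside, so that is the highest point.


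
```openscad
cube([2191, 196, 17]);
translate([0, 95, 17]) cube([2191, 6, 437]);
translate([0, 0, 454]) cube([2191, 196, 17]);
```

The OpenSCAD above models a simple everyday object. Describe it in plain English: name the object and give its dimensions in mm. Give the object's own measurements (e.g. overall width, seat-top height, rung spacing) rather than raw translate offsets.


An I-beam lying along x, 2191 mm long. Overall section height 471 mm. Two flanges 196 mm wide (y) and 17 mm thick, one on the floor and one at the top; a web 6 mm thick runs between them, centred on the flange width.


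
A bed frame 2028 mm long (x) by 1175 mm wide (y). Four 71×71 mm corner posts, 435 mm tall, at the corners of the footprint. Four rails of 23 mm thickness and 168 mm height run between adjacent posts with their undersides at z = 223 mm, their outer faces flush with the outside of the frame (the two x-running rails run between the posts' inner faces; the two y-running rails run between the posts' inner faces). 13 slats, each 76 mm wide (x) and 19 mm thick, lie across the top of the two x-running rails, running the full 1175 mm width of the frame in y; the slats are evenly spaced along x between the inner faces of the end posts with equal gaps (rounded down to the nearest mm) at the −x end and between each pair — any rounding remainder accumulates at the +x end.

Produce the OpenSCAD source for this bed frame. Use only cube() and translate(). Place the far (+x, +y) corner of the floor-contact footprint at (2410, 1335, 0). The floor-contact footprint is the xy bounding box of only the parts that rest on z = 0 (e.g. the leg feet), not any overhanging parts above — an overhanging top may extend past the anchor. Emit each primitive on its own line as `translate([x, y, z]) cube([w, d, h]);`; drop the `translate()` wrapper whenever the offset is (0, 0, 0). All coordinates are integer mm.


// slat z = rail_z + rail_h = 223 + 168 = 391
// slat gap = ⌊(1886 − 13·76) / 14⌋ = 64
translate([382, 160, 0]) cube([71, 71, 435]);
translate([382, 1264, 0]) cube([71, 71, 435]);
translate([2339, 160, 0]) cube([71, 71, 435]);
translate([2339, 1264, 0]) cube([71, 71, 435]);
translate([453, 160, 223]) cube([1886, 23, 168]);
translate([453, 1312, 223]) cube([1886, 23, 168]);
translate([382, 231, 223]) cube([23, 1033, 168]);
translate([2387, 231, 223]) cube([23, 1033, 168]);
translate([517, 160, 391]) cube([76, 1175, 19]);
translate([657, 160, 391]) cube([76, 1175, 19]);
translate([797, 160, 391]) cube([76, 1175, 19]);
translate([937, 160, 391]) cube([76, 1175, 19]);
translate([1077, 160, 391]) cube([76, 1175, 19]);
translate([1217, 160, 391]) cube([76, 1175, 19]);
translate([1357, 160, 391]) cube([76, 1175, 19]);
translate([1497, 160, 391]) cube([76, 1175, 19]);
translate([1637, 160, 391]) cube([76, 1175, 19]);
translate([1777, 160, 391]) cube([76, 1175, 19]);
translate([1917, 160, 391]) cube([76, 1175, 19]);
translate([2057, 160, 391]) cube([76, 1175, 19]);
translate([2197, 160, 391]) cube([76, 1175, 19]);
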